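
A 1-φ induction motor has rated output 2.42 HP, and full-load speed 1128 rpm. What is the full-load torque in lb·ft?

P_out = 2.42 × 746 = 1805 W
ω = 2π × 1128/60 = 118.1 rad/s
τ = P_out/ω = 1805/118.1 = 15.28 N·m
In lb·ft: 15.28/1.356 = 11.3 lb·ft

11.3 lb·ft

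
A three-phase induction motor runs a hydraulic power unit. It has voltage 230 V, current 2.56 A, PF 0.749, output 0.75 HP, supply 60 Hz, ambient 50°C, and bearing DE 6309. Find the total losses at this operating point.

204 W

P_in = √3·V·I·cosφ = 1.732×230×2.56×0.749 = 764 W
P_out = 0.75×746 = 560 W
Losses = P_in − P_out = 764 − 560 = 204 W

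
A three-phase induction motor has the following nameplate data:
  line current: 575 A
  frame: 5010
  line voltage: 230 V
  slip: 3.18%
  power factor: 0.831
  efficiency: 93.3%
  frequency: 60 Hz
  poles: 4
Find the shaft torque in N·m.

P_in = √3·V·I·cosφ = 1.732 × 230 × 575 × 0.831 = 190346 W
P_out = η·P_in = 0.933 × 190346 = 177593 W
n_s = 120×60/4 = 1800 rpm; n = 1800×(1−0.0318) = 1743 rpm
ω = 2π×1743/60 = 182.5 rad/s
τ = P_out/ω = 177593/182.5 = 973 N·m

973 N·m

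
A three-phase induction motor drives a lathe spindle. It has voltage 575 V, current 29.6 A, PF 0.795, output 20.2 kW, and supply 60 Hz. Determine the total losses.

P_in = √3·V·I·cosφ = 1.732×575×29.6×0.795 = 23436 W
P_out = 20200 W
Losses = P_in − P_out = 23436 − 20200 = 3236 W

3240 W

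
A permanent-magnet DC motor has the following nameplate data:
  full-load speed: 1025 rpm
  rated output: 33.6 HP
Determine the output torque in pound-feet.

172 lb·ft

P_out = 33.6 × 746 = 25066 W
ω = 2π × 1025/60 = 107.3 rad/s
τ = P_out/ω = 25066/107.3 = 233.6 N·m
In lb·ft: 233.6/1.356 = 172 lb·ft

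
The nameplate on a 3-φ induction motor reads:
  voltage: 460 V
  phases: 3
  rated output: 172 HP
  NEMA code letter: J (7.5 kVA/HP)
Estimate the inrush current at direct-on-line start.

1620 A

S_LR = 7.5 × 172 = 1290 kVA
I_LR = S_LR/(√3·V_L) = 1290000/(1.732×460) = 1620 A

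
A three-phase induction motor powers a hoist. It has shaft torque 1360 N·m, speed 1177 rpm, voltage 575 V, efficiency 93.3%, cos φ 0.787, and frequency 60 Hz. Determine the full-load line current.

229 A

ω = 2π×1177/60 = 123.3 rad/s; P_out = τω = 1360 × 123.3 = 167688 W
P_in = P_out / η = 167688 / 0.933 = 179730 W
I_L = P_in / (√3·V_L·cosφ) = 179730 / (1.732 × 575 × 0.787) = 229 A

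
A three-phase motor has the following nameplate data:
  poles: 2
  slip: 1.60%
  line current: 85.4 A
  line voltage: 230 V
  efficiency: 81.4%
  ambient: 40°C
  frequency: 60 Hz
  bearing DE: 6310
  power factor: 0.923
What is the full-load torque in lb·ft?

P_in = √3·V·I·cosφ = 1.732 × 230 × 85.4 × 0.923 = 31400 W
P_out = η·P_in = 0.814 × 31400 = 25560 W
n_s = 120×60/2 = 3600 rpm; n = 3600×(1−0.016) = 3542 rpm
ω = 2π×3542/60 = 370.9 rad/s
τ = P_out/ω = 25560/370.9 = 68.91 N·m
In lb·ft: 68.91/1.356 = 50.8 lb·ft

50.8 lb·ft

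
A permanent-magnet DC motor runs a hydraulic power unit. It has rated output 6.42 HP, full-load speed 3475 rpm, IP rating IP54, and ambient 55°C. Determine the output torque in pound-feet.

9.71 lb·ft

P_out = 6.42 × 746 = 4789 W
ω = 2π × 3475/60 = 363.9 rad/s
τ = P_out/ω = 4789/363.9 = 13.16 N·m
In lb·ft: 13.16/1.356 = 9.71 lb·ft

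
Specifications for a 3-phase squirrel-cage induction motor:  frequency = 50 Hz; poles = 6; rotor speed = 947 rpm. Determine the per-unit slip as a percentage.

n_s = 120f/p = 120×50/6 = 1000 rpm
s = (n_s − n)/n_s = (1000 − 947)/1000 = 0.0530

5.3 %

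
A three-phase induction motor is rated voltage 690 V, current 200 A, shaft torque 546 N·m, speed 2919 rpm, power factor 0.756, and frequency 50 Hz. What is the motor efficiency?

92.4 %

ω = 2π × 2919/60 = 305.7 rad/s; P_out = τω = 546 × 305.7 = 166912 W
P_in = √3·V_L·I_L·cosφ = 1.732 × 690 × 200 × 0.756 = 180696 W
η = P_out / P_in = 166912 / 180696 = 0.924 = 92.4%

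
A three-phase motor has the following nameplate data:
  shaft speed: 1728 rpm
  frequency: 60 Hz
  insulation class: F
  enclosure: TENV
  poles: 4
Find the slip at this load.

4.0 %

n_s = 120f/p = 120×60/4 = 1800 rpm
s = (n_s − n)/n_s = (1800 − 1728)/1800 = 0.0400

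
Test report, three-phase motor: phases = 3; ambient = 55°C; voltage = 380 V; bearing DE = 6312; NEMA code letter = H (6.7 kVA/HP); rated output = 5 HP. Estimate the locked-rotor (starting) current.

S_LR = 6.7 × 5 = 33.5 kVA
I_LR = S_LR/(√3·V_L) = 33500/(1.732×380) = 50.9 A

50.9 A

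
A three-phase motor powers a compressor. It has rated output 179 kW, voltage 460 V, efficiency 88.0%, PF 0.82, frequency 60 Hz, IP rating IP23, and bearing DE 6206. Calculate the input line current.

311 A

P_out = 179 kW = 179000 W
P_in = P_out / η = 179000 / 0.880 = 203409 W
I_L = P_in / (√3·V_L·cosφ) = 203409 / (1.732 × 460 × 0.82) = 311 A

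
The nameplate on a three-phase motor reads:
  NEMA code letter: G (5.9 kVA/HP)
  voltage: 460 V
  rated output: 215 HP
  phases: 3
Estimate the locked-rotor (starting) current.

S_LR = 5.9 × 215 = 1268.5 kVA
I_LR = S_LR/(√3·V_L) = 1268500/(1.732×460) = 1590 A

1590 A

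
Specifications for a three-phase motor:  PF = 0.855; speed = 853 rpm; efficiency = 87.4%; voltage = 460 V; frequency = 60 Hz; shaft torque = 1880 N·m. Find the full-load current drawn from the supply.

ω = 2π×853/60 = 89.33 rad/s; P_out = τω = 1880 × 89.33 = 167940 W
P_in = P_out / η = 167940 / 0.874 = 192151 W
I_L = P_in / (√3·V_L·cosφ) = 192151 / (1.732 × 460 × 0.855) = 282 A

282 A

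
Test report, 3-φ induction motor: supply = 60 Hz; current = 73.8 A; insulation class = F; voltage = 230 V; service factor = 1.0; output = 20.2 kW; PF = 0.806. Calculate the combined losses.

P_in = √3·V·I·cosφ = 1.732×230×73.8×0.806 = 23696 W
P_out = 20200 W
Losses = P_in − P_out = 23696 − 20200 = 3496 W

3.5 kW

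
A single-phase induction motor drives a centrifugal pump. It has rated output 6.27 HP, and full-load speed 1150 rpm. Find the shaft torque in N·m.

38.8 N·m

P_out = 6.27 × 746 = 4677 W
ω = 2π × 1150/60 = 120.4 rad/s
τ = P_out/ω = 4677/120.4 = 38.8 N·m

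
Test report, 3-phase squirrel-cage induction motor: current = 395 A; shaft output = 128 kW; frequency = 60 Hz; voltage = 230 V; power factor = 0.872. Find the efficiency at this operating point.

93.3 %

P_out = 128 kW = 128000 W
P_in = √3·V_L·I_L·cosφ = 1.732 × 230 × 395 × 0.872 = 137211 W
η = P_out / P_in = 128000 / 137211 = 0.933 = 93.3%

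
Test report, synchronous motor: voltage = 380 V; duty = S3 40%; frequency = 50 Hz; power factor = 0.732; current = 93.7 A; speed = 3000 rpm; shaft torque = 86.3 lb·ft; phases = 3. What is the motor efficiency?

81.4 %

τ = 86.3 lb·ft × 1.356 = 117 N·m
ω = 2π × 3000/60 = 314.2 rad/s; P_out = τω = 117 × 314.2 = 36761 W
P_in = √3·V_L·I_L·cosφ = 1.732 × 380 × 93.7 × 0.732 = 45142 W
η = P_out / P_in = 36761 / 45142 = 0.814 = 81.4%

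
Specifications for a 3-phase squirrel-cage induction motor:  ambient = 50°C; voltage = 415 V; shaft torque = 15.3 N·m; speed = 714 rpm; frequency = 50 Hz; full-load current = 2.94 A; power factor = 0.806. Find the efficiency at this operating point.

67.2 %

ω = 2π × 714/60 = 74.77 rad/s; P_out = τω = 15.3 × 74.77 = 1144 W
P_in = √3·V_L·I_L·cosφ = 1.732 × 415 × 2.94 × 0.806 = 1703 W
η = P_out / P_in = 1144 / 1703 = 0.672 = 67.2%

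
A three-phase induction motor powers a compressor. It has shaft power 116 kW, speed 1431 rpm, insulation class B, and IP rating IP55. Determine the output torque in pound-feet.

ω = 2π × 1431/60 = 149.9 rad/s
τ = P/ω = 116000/149.9 = 773.8 N·m
In lb·ft: 773.8/1.356 = 571 lb·ft

571 lb·ft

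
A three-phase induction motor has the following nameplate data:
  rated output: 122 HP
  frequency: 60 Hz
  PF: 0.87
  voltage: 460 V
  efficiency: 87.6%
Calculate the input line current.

P_out = 122 × 746 = 91012 W
P_in = P_out / η = 91012 / 0.876 = 103895 W
I_L = P_in / (√3·V_L·cosφ) = 103895 / (1.732 × 460 × 0.87) = 150 A

150 A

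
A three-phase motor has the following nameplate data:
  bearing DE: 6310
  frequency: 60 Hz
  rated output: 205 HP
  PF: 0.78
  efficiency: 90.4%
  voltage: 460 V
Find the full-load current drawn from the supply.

P_out = 205 × 746 = 152930 W
P_in = P_out / η = 152930 / 0.904 = 169170 W
I_L = P_in / (√3·V_L·cosφ) = 169170 / (1.732 × 460 × 0.78) = 272 A

272 A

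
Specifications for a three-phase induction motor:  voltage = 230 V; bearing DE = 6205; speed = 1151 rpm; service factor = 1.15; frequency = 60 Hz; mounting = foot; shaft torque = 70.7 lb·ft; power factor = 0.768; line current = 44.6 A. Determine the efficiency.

84.7 %

τ = 70.7 lb·ft × 1.356 = 95.87 N·m
ω = 2π × 1151/60 = 120.5 rad/s; P_out = τω = 95.87 × 120.5 = 11552 W
P_in = √3·V_L·I_L·cosφ = 1.732 × 230 × 44.6 × 0.768 = 13645 W
η = P_out / P_in = 11552 / 13645 = 0.847 = 84.7%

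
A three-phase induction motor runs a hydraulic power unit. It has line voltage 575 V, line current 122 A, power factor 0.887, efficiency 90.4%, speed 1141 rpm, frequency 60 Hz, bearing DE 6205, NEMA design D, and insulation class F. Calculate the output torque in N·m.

P_in = √3·V·I·cosφ = 1.732 × 575 × 122 × 0.887 = 107770 W
P_out = η·P_in = 0.904 × 107770 = 97424 W
n = 1141 rpm
ω = 2π×1141/60 = 119.5 rad/s
τ = P_out/ω = 97424/119.5 = 815 N·m

815 N·m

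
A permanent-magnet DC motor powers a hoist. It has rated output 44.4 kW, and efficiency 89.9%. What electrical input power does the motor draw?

49.4 kW

P_out = 44400 W
P_in = P_out/η = 44400/0.899 = 49388 W = 49.4 kW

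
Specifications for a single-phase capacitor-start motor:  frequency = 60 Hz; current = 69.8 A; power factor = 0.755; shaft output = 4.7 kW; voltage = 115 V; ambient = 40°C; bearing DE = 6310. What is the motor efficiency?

77.6 %

P_out = 4.7 kW = 4700 W
P_in = V·I·cosφ = 115 × 69.8 × 0.755 = 6060 W
η = P_out / P_in = 4700 / 6060 = 0.776 = 77.6%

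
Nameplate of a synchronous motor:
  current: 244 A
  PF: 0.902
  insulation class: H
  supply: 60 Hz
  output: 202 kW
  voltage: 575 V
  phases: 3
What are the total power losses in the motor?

17.2 kW

P_in = √3·V·I·cosφ = 1.732×575×244×0.902 = 219186 W
P_out = 202000 W
Losses = P_in − P_out = 219186 − 202000 = 17186 W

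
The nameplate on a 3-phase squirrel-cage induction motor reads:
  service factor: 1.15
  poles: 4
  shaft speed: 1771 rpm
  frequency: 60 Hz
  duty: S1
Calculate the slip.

1.6 %

n_s = 120f/p = 120×60/4 = 1800 rpm
s = (n_s − n)/n_s = (1800 − 1771)/1800 = 0.0161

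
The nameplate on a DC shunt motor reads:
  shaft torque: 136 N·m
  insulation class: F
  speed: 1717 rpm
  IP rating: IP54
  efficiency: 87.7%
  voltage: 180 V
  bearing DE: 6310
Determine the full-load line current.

ω = 2π×1717/60 = 179.8 rad/s; P_out = τω = 136 × 179.8 = 24453 W
P_in = P_out / η = 24453 / 0.877 = 27883 W
I = P_in / V = 27883 / 180 = 155 A

155 A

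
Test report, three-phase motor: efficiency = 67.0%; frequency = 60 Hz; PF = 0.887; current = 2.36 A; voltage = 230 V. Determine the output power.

0.559 kW

P_in = √3·V·I·cosφ = 1.732 × 230 × 2.36 × 0.887 = 834 W
P_out = η·P_in = 0.67 × 834 = 559 W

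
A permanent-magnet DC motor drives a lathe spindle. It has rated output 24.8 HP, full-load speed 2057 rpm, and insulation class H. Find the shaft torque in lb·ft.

63.3 lb·ft

P_out = 24.8 × 746 = 18501 W
ω = 2π × 2057/60 = 215.4 rad/s
τ = P_out/ω = 18501/215.4 = 85.89 N·m
In lb·ft: 85.89/1.356 = 63.3 lb·ft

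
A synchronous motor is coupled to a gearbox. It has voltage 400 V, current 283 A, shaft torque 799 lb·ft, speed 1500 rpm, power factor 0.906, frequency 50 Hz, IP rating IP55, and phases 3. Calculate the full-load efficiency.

95.8 %

τ = 799 lb·ft × 1.356 = 1083 N·m
ω = 2π × 1500/60 = 157.1 rad/s; P_out = τω = 1083 × 157.1 = 170139 W
P_in = √3·V_L·I_L·cosφ = 1.732 × 400 × 283 × 0.906 = 177633 W
η = P_out / P_in = 170139 / 177633 = 0.958 = 95.8%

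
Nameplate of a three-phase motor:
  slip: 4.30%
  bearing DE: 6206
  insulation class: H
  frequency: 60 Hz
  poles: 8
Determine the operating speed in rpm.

n_s = 120f/p = 120×60/8 = 900 rpm
n = n_s(1 − s) = 900 × (1 − 0.043) = 861 rpm

861 rpm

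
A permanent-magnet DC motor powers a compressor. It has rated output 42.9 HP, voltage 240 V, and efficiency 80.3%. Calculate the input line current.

166 A

P_out = 42.9 × 746 = 32003 W
P_in = P_out / η = 32003 / 0.803 = 39854 W
I = P_in / V = 39854 / 240 = 166 A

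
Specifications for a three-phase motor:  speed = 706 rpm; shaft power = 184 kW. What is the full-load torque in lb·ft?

1840 lb·ft

ω = 2π × 706/60 = 73.93 rad/s
τ = P/ω = 184000/73.93 = 2489 N·m
In lb·ft: 2489/1.356 = 1840 lb·ft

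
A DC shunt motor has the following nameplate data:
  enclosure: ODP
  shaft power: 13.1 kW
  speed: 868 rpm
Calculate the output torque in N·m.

ω = 2π × 868/60 = 90.9 rad/s
τ = P/ω = 13100/90.9 = 144 N·m

144 N·m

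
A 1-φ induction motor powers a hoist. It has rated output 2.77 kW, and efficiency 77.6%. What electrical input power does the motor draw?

P_out = 2770 W
P_in = P_out/η = 2770/0.776 = 3570 W = 3.57 kW

3.57 kW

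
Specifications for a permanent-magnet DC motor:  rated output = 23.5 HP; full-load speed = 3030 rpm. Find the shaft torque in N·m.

P_out = 23.5 × 746 = 17531 W
ω = 2π × 3030/60 = 317.3 rad/s
τ = P_out/ω = 17531/317.3 = 55.3 N·m

55.3 N·m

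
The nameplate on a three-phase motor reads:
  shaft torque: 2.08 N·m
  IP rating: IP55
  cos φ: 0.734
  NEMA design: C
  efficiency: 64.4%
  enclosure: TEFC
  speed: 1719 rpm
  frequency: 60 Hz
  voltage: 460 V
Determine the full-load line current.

ω = 2π×1719/60 = 180 rad/s; P_out = τω = 2.08 × 180 = 374 W
P_in = P_out / η = 374 / 0.644 = 581 W
I_L = P_in / (√3·V_L·cosφ) = 581 / (1.732 × 460 × 0.734) = 0.994 A

0.994 A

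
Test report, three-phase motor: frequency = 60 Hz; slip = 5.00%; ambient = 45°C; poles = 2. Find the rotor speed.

n_s = 120f/p = 120×60/2 = 3600 rpm
n = n_s(1 − s) = 3600 × (1 − 0.05) = 3420 rpm

3420 rpm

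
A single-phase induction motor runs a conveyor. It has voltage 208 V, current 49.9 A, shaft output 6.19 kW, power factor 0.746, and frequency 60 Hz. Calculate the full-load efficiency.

79.9 %

P_out = 6.19 kW = 6190 W
P_in = V·I·cosφ = 208 × 49.9 × 0.746 = 7743 W
η = P_out / P_in = 6190 / 7743 = 0.799 = 79.9%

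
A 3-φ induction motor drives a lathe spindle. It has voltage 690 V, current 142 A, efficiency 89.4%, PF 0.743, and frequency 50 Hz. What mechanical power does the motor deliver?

P_in = √3·V·I·cosφ = 1.732 × 690 × 142 × 0.743 = 126088 W
P_out = η·P_in = 0.894 × 126088 = 112723 W

113 kW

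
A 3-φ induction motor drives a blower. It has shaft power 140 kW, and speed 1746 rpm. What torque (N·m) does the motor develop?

ω = 2π × 1746/60 = 182.8 rad/s
τ = P/ω = 140000/182.8 = 766 N·m

766 N·m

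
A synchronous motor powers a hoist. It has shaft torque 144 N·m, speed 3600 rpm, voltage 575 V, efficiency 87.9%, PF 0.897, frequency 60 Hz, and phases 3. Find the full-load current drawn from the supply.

69.1 A

ω = 2π×3600/60 = 377 rad/s; P_out = τω = 144 × 377 = 54288 W
P_in = P_out / η = 54288 / 0.879 = 61761 W
I_L = P_in / (√3·V_L·cosφ) = 61761 / (1.732 × 575 × 0.897) = 69.1 A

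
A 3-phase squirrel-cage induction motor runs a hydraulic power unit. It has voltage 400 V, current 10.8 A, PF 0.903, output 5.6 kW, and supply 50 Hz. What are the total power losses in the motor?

P_in = √3·V·I·cosφ = 1.732×400×10.8×0.903 = 6756 W
P_out = 5600 W
Losses = P_in − P_out = 6756 − 5600 = 1156 W

1.16 kW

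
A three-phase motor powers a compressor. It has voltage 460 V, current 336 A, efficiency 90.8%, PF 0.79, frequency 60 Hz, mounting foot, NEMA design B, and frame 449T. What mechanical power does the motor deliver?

P_in = √3·V·I·cosφ = 1.732 × 460 × 336 × 0.79 = 211481 W
P_out = η·P_in = 0.908 × 211481 = 192025 W

192 kW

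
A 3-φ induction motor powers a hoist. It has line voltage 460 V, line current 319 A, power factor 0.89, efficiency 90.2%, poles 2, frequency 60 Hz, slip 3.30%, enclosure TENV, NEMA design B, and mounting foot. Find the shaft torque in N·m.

560 N·m

P_in = √3·V·I·cosφ = 1.732 × 460 × 319 × 0.89 = 226197 W
P_out = η·P_in = 0.902 × 226197 = 204030 W
n_s = 120×60/2 = 3600 rpm; n = 3600×(1−0.033) = 3481 rpm
ω = 2π×3481/60 = 364.5 rad/s
τ = P_out/ω = 204030/364.5 = 560 N·m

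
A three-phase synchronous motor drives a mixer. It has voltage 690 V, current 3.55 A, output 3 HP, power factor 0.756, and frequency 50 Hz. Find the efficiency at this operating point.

P_out = 3 × 746 = 2238 W
P_in = √3·V_L·I_L·cosφ = 1.732 × 690 × 3.55 × 0.756 = 3207 W
η = P_out / P_in = 2238 / 3207 = 0.698 = 69.8%

69.8 %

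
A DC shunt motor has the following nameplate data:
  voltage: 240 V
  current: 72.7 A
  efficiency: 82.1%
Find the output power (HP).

P_in = V·I = 240 × 72.7 = 17448 W
P_out = η·P_in = 0.821 × 17448 = 14325 W
= 14325/746 = 19.2 HP

19.2 HP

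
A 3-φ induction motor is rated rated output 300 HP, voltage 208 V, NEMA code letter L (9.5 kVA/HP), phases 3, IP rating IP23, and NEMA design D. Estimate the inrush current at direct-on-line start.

7910 A

S_LR = 9.5 × 300 = 2850 kVA
I_LR = S_LR/(√3·V_L) = 2850000/(1.732×208) = 7910 A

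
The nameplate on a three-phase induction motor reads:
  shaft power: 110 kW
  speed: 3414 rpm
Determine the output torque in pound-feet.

227 lb·ft

ω = 2π × 3414/60 = 357.5 rad/s
τ = P/ω = 110000/357.5 = 307.7 N·m
In lb·ft: 307.7/1.356 = 227 lb·ft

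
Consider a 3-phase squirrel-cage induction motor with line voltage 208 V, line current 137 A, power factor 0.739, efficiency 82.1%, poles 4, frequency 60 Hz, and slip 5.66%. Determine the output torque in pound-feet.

P_in = √3·V·I·cosφ = 1.732 × 208 × 137 × 0.739 = 36473 W
P_out = η·P_in = 0.821 × 36473 = 29944 W
n_s = 120×60/4 = 1800 rpm; n = 1800×(1−0.0566) = 1698 rpm
ω = 2π×1698/60 = 177.8 rad/s
τ = P_out/ω = 29944/177.8 = 168.4 N·m
In lb·ft: 168.4/1.356 = 124 lb·ft

124 lb·ft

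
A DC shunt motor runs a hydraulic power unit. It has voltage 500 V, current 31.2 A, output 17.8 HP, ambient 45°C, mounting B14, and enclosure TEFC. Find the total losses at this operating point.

P_in = V·I = 500×31.2 = 15600 W
P_out = 17.8×746 = 13279 W
Losses = P_in − P_out = 15600 − 13279 = 2321 W

2320 W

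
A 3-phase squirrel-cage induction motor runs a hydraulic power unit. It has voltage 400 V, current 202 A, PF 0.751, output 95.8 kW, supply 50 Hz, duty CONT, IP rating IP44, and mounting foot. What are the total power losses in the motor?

9.3 kW

P_in = √3·V·I·cosφ = 1.732×400×202×0.751 = 105099 W
P_out = 95800 W
Losses = P_in − P_out = 105099 − 95800 = 9299 W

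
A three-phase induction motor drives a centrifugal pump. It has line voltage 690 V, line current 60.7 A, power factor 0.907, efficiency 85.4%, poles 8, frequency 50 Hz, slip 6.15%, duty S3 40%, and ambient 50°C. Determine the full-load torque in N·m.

762 N·m

P_in = √3·V·I·cosφ = 1.732 × 690 × 60.7 × 0.907 = 65795 W
P_out = η·P_in = 0.854 × 65795 = 56189 W
n_s = 120×50/8 = 750 rpm; n = 750×(1−0.0615) = 704 rpm
ω = 2π×704/60 = 73.72 rad/s
τ = P_out/ω = 56189/73.72 = 762 N·m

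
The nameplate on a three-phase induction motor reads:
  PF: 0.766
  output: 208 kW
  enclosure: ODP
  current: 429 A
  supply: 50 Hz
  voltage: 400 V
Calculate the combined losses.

P_in = √3·V·I·cosφ = 1.732×400×429×0.766 = 227664 W
P_out = 208000 W
Losses = P_in − P_out = 227664 − 208000 = 19664 W

19.7 kW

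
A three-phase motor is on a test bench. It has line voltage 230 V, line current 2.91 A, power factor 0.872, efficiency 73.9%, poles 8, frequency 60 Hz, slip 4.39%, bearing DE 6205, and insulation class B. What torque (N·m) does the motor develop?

P_in = √3·V·I·cosφ = 1.732 × 230 × 2.91 × 0.872 = 1011 W
P_out = η·P_in = 0.739 × 1011 = 747 W
n_s = 120×60/8 = 900 rpm; n = 900×(1−0.0439) = 860 rpm
ω = 2π×860/60 = 90.06 rad/s
τ = P_out/ω = 747/90.06 = 8.29 N·m

8.29 N·m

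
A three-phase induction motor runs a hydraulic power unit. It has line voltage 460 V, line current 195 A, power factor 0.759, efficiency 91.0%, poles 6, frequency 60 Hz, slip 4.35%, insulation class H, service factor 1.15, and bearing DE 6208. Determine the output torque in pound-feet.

P_in = √3·V·I·cosφ = 1.732 × 460 × 195 × 0.759 = 117919 W
P_out = η·P_in = 0.91 × 117919 = 107306 W
n_s = 120×60/6 = 1200 rpm; n = 1200×(1−0.0435) = 1148 rpm
ω = 2π×1148/60 = 120.2 rad/s
τ = P_out/ω = 107306/120.2 = 892.7 N·m
In lb·ft: 892.7/1.356 = 658 lb·ft

658 lb·ft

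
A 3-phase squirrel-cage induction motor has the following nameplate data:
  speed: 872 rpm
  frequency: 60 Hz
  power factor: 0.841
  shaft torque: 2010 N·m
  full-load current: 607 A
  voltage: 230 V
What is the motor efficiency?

90.3 %

ω = 2π × 872/60 = 91.32 rad/s; P_out = τω = 2010 × 91.32 = 183553 W
P_in = √3·V_L·I_L·cosφ = 1.732 × 230 × 607 × 0.841 = 203358 W
η = P_out / P_in = 183553 / 203358 = 0.903 = 90.3%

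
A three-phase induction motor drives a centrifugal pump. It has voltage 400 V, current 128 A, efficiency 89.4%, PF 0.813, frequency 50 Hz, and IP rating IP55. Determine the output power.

64.5 kW

P_in = √3·V·I·cosφ = 1.732 × 400 × 128 × 0.813 = 72096 W
P_out = η·P_in = 0.894 × 72096 = 64454 W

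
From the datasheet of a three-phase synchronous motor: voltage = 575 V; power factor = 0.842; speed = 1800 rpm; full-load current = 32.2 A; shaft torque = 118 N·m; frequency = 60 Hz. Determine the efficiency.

ω = 2π × 1800/60 = 188.5 rad/s; P_out = τω = 118 × 188.5 = 22243 W
P_in = √3·V_L·I_L·cosφ = 1.732 × 575 × 32.2 × 0.842 = 27001 W
η = P_out / P_in = 22243 / 27001 = 0.824 = 82.4%

82.4 %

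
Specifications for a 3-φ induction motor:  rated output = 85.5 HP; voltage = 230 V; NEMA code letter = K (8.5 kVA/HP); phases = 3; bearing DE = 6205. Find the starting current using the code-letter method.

S_LR = 8.5 × 85.5 = 726.75 kVA
I_LR = S_LR/(√3·V_L) = 726750/(1.732×230) = 1820 A

1820 A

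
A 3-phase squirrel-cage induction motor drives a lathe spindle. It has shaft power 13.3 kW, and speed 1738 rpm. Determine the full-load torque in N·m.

ω = 2π × 1738/60 = 182 rad/s
τ = P/ω = 13300/182 = 73.1 N·m

73.1 N·m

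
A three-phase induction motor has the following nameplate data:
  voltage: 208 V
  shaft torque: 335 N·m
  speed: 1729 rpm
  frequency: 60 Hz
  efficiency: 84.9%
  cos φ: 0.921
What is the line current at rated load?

ω = 2π×1729/60 = 181.1 rad/s; P_out = τω = 335 × 181.1 = 60669 W
P_in = P_out / η = 60669 / 0.849 = 71459 W
I_L = P_in / (√3·V_L·cosφ) = 71459 / (1.732 × 208 × 0.921) = 215 A

215 A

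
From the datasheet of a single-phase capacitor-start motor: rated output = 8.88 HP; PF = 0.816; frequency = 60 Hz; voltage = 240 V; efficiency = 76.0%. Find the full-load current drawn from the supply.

P_out = 8.88 × 746 = 6624 W
P_in = P_out / η = 6624 / 0.760 = 8716 W
I = P_in / (V·cosφ) = 8716 / (240 × 0.816) = 44.5 A

44.5 A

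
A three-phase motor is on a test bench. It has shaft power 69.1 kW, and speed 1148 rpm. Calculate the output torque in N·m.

ω = 2π × 1148/60 = 120.2 rad/s
τ = P/ω = 69100/120.2 = 575 N·m

575 N·m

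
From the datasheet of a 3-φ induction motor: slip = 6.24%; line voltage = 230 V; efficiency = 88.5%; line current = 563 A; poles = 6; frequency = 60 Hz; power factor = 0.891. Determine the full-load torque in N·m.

1500 N·m

P_in = √3·V·I·cosφ = 1.732 × 230 × 563 × 0.891 = 199831 W
P_out = η·P_in = 0.885 × 199831 = 176850 W
n_s = 120×60/6 = 1200 rpm; n = 1200×(1−0.0624) = 1125 rpm
ω = 2π×1125/60 = 117.8 rad/s
τ = P_out/ω = 176850/117.8 = 1500 N·m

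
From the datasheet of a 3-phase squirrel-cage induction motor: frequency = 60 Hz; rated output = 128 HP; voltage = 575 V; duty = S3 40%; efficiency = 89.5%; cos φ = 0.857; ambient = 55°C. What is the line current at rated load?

P_out = 128 × 746 = 95488 W
P_in = P_out / η = 95488 / 0.895 = 106691 W
I_L = P_in / (√3·V_L·cosφ) = 106691 / (1.732 × 575 × 0.857) = 125 A

125 A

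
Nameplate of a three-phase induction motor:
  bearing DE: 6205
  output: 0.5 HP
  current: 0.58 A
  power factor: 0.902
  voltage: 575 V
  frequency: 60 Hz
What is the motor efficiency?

71.6 %

P_out = 0.5 × 746 = 373 W
P_in = √3·V_L·I_L·cosφ = 1.732 × 575 × 0.58 × 0.902 = 521 W
η = P_out / P_in = 373 / 521 = 0.716 = 71.6%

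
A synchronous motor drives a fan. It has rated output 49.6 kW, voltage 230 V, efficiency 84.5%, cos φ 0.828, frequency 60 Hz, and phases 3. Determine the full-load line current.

P_out = 49.6 kW = 49600 W
P_in = P_out / η = 49600 / 0.845 = 58698 W
I_L = P_in / (√3·V_L·cosφ) = 58698 / (1.732 × 230 × 0.828) = 178 A

178 A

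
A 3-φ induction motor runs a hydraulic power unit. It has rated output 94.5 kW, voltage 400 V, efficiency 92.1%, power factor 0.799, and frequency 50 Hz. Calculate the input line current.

185 A

P_out = 94.5 kW = 94500 W
P_in = P_out / η = 94500 / 0.921 = 102606 W
I_L = P_in / (√3·V_L·cosφ) = 102606 / (1.732 × 400 × 0.799) = 185 A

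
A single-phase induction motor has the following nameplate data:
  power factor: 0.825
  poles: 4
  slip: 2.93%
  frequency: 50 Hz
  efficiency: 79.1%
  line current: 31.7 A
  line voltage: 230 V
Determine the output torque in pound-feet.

P_in = V·I·cosφ = 230 × 31.7 × 0.825 = 6015 W
P_out = η·P_in = 0.791 × 6015 = 4758 W
n_s = 120×50/4 = 1500 rpm; n = 1500×(1−0.0293) = 1456 rpm
ω = 2π×1456/60 = 152.5 rad/s
τ = P_out/ω = 4758/152.5 = 31.2 N·m
In lb·ft: 31.2/1.356 = 23 lb·ft

23 lb·ft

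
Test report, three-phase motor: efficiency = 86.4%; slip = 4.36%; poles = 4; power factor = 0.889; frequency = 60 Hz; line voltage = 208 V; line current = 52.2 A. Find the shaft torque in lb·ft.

P_in = √3·V·I·cosφ = 1.732 × 208 × 52.2 × 0.889 = 16718 W
P_out = η·P_in = 0.864 × 16718 = 14444 W
n_s = 120×60/4 = 1800 rpm; n = 1800×(1−0.0436) = 1722 rpm
ω = 2π×1722/60 = 180.3 rad/s
τ = P_out/ω = 14444/180.3 = 80.11 N·m
In lb·ft: 80.11/1.356 = 59.1 lb·ft

59.1 lb·ft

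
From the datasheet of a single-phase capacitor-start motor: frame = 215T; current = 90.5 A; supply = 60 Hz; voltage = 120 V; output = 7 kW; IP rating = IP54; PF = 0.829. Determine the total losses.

P_in = V·I·cosφ = 120×90.5×0.829 = 9003 W
P_out = 7000 W
Losses = P_in − P_out = 9003 − 7000 = 2003 W

2000 W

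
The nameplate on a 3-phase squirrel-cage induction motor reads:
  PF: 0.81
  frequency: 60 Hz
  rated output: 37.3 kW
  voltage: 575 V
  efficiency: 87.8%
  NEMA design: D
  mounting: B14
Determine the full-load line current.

52.7 A

P_out = 37.3 kW = 37300 W
P_in = P_out / η = 37300 / 0.878 = 42483 W
I_L = P_in / (√3·V_L·cosφ) = 42483 / (1.732 × 575 × 0.81) = 52.7 A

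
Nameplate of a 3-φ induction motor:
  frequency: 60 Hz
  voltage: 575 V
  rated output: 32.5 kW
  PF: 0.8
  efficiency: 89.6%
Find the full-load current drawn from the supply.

45.5 A

P_out = 32.5 kW = 32500 W
P_in = P_out / η = 32500 / 0.896 = 36272 W
I_L = P_in / (√3·V_L·cosφ) = 36272 / (1.732 × 575 × 0.8) = 45.5 A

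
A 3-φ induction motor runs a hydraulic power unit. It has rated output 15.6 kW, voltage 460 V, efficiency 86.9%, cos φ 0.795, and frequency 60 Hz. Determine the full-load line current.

28.3 A

P_out = 15.6 kW = 15600 W
P_in = P_out / η = 15600 / 0.869 = 17952 W
I_L = P_in / (√3·V_L·cosφ) = 17952 / (1.732 × 460 × 0.795) = 28.3 A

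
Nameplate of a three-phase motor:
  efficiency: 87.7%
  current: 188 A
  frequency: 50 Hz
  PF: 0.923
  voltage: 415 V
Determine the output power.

109 kW

P_in = √3·V·I·cosφ = 1.732 × 415 × 188 × 0.923 = 124726 W
P_out = η·P_in = 0.877 × 124726 = 109385 W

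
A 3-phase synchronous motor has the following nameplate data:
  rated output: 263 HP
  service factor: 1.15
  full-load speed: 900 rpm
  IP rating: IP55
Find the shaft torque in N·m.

2080 N·m

P_out = 263 × 746 = 196198 W
ω = 2π × 900/60 = 94.25 rad/s
τ = P_out/ω = 196198/94.25 = 2080 N·m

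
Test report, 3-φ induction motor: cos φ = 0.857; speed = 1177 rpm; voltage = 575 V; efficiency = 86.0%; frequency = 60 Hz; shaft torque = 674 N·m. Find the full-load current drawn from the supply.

113 A

ω = 2π×1177/60 = 123.3 rad/s; P_out = τω = 674 × 123.3 = 83104 W
P_in = P_out / η = 83104 / 0.860 = 96633 W
I_L = P_in / (√3·V_L·cosφ) = 96633 / (1.732 × 575 × 0.857) = 113 A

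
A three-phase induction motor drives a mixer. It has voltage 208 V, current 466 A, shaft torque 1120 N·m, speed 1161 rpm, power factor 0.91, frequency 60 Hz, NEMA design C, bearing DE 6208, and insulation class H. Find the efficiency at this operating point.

89.1 %

ω = 2π × 1161/60 = 121.6 rad/s; P_out = τω = 1120 × 121.6 = 136192 W
P_in = √3·V_L·I_L·cosφ = 1.732 × 208 × 466 × 0.91 = 152770 W
η = P_out / P_in = 136192 / 152770 = 0.891 = 89.1%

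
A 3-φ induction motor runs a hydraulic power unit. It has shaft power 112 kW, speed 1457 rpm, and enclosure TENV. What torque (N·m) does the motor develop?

734 N·m

ω = 2π × 1457/60 = 152.6 rad/s
τ = P/ω = 112000/152.6 = 734 N·m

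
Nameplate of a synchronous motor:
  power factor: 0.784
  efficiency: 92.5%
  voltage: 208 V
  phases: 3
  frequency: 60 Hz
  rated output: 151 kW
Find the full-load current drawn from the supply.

P_out = 151 kW = 151000 W
P_in = P_out / η = 151000 / 0.925 = 163243 W
I_L = P_in / (√3·V_L·cosφ) = 163243 / (1.732 × 208 × 0.784) = 578 A

578 A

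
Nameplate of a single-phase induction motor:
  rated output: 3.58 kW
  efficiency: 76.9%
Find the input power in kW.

4.66 kW

P_out = 3580 W
P_in = P_out/η = 3580/0.769 = 4655 W = 4.66 kW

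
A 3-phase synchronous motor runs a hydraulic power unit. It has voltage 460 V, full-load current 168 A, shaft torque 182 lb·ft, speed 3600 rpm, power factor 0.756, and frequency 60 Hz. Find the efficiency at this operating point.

91.9 %

τ = 182 lb·ft × 1.356 = 246.8 N·m
ω = 2π × 3600/60 = 377 rad/s; P_out = τω = 246.8 × 377 = 93044 W
P_in = √3·V_L·I_L·cosφ = 1.732 × 460 × 168 × 0.756 = 101190 W
η = P_out / P_in = 93044 / 101190 = 0.919 = 91.9%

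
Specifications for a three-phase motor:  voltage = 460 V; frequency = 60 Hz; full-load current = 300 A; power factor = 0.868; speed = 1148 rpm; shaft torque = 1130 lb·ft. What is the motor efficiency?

88.8 %

τ = 1130 lb·ft × 1.356 = 1532 N·m
ω = 2π × 1148/60 = 120.2 rad/s; P_out = τω = 1532 × 120.2 = 184146 W
P_in = √3·V_L·I_L·cosφ = 1.732 × 460 × 300 × 0.868 = 207466 W
η = P_out / P_in = 184146 / 207466 = 0.888 = 88.8%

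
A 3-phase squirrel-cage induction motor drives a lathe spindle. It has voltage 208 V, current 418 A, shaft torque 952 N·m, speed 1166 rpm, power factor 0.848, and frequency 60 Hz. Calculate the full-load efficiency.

91.0 %

ω = 2π × 1166/60 = 122.1 rad/s; P_out = τω = 952 × 122.1 = 116239 W
P_in = √3·V_L·I_L·cosφ = 1.732 × 208 × 418 × 0.848 = 127698 W
η = P_out / P_in = 116239 / 127698 = 0.910 = 91.0%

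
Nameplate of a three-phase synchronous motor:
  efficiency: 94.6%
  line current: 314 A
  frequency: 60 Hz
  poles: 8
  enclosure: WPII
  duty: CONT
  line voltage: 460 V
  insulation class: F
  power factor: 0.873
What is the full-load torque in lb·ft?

1620 lb·ft

P_in = √3·V·I·cosφ = 1.732 × 460 × 314 × 0.873 = 218398 W
P_out = η·P_in = 0.946 × 218398 = 206605 W
n = n_s = 120×60/8 = 900 rpm (synchronous)
ω = 2π×900/60 = 94.25 rad/s
τ = P_out/ω = 206605/94.25 = 2192 N·m
In lb·ft: 2192/1.356 = 1620 lb·ft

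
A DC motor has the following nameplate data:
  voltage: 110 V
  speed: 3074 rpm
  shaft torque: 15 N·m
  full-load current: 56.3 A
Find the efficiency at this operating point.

78.0 %

ω = 2π × 3074/60 = 321.9 rad/s; P_out = τω = 15 × 321.9 = 4829 W
P_in = V·I = 110 × 56.3 = 6193 W
η = P_out / P_in = 4829 / 6193 = 0.780 = 78.0%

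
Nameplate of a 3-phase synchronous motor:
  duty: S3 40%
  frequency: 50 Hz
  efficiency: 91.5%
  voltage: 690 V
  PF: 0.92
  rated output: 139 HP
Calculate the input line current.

P_out = 139 × 746 = 103694 W
P_in = P_out / η = 103694 / 0.915 = 113327 W
I_L = P_in / (√3·V_L·cosφ) = 113327 / (1.732 × 690 × 0.92) = 103 A

103 A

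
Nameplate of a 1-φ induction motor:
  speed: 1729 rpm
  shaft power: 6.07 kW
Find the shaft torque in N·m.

33.5 N·m

ω = 2π × 1729/60 = 181.1 rad/s
τ = P/ω = 6070/181.1 = 33.5 N·m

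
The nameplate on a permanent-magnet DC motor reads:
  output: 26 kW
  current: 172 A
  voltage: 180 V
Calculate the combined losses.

4960 W

P_in = V·I = 180×172 = 30960 W
P_out = 26000 W
Losses = P_in − P_out = 30960 − 26000 = 4960 W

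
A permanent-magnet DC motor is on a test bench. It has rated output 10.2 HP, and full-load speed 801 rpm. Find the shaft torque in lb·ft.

P_out = 10.2 × 746 = 7609 W
ω = 2π × 801/60 = 83.88 rad/s
τ = P_out/ω = 7609/83.88 = 90.71 N·m
In lb·ft: 90.71/1.356 = 66.9 lb·ft

66.9 lb·ft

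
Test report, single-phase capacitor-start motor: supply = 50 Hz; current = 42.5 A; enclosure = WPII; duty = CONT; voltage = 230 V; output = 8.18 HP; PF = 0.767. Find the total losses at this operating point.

P_in = V·I·cosφ = 230×42.5×0.767 = 7497 W
P_out = 8.18×746 = 6102 W
Losses = P_in − P_out = 7497 − 6102 = 1395 W

1400 W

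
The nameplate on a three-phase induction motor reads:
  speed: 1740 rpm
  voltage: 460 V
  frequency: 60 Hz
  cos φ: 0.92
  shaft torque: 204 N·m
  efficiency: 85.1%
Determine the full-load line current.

ω = 2π×1740/60 = 182.2 rad/s; P_out = τω = 204 × 182.2 = 37169 W
P_in = P_out / η = 37169 / 0.851 = 43677 W
I_L = P_in / (√3·V_L·cosφ) = 43677 / (1.732 × 460 × 0.92) = 59.6 A

59.6 A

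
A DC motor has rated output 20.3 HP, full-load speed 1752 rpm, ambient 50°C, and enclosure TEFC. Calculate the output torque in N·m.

82.5 N·m

P_out = 20.3 × 746 = 15144 W
ω = 2π × 1752/60 = 183.5 rad/s
τ = P_out/ω = 15144/183.5 = 82.5 N·m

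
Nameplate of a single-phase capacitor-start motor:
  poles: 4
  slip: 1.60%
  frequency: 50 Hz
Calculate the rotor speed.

n_s = 120f/p = 120×50/4 = 1500 rpm
n = n_s(1 − s) = 1500 × (1 − 0.016) = 1476 rpm

1476 rpm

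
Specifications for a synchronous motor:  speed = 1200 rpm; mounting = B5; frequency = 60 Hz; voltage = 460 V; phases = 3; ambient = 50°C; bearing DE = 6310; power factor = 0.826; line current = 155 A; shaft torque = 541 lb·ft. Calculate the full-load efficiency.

τ = 541 lb·ft × 1.356 = 733.6 N·m
ω = 2π × 1200/60 = 125.7 rad/s; P_out = τω = 733.6 × 125.7 = 92214 W
P_in = √3·V_L·I_L·cosφ = 1.732 × 460 × 155 × 0.826 = 102004 W
η = P_out / P_in = 92214 / 102004 = 0.904 = 90.4%

90.4 %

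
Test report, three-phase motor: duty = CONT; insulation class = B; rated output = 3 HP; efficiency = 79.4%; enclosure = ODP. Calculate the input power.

P_out = 3 × 746 = 2238 W
P_in = P_out/η = 2238/0.794 = 2819 W = 2.82 kW

2.82 kW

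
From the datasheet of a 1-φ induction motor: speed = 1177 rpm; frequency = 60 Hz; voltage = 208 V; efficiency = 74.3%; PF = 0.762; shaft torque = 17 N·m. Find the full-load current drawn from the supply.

17.8 A

ω = 2π×1177/60 = 123.3 rad/s; P_out = τω = 17 × 123.3 = 2096 W
P_in = P_out / η = 2096 / 0.743 = 2821 W
I = P_in / (V·cosφ) = 2821 / (208 × 0.762) = 17.8 A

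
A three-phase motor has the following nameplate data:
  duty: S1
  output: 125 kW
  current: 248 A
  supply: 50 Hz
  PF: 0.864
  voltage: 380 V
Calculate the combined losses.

P_in = √3·V·I·cosφ = 1.732×380×248×0.864 = 141025 W
P_out = 125000 W
Losses = P_in − P_out = 141025 − 125000 = 16025 W

16000 W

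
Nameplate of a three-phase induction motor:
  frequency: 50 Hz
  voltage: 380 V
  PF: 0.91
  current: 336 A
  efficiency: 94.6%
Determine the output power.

P_in = √3·V·I·cosφ = 1.732 × 380 × 336 × 0.91 = 201239 W
P_out = η·P_in = 0.946 × 201239 = 190372 W

190 kW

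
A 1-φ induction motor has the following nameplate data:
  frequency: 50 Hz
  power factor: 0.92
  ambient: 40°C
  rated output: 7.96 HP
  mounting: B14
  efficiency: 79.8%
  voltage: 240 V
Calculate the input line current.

33.7 A

P_out = 7.96 × 746 = 5938 W
P_in = P_out / η = 5938 / 0.798 = 7441 W
I = P_in / (V·cosφ) = 7441 / (240 × 0.92) = 33.7 A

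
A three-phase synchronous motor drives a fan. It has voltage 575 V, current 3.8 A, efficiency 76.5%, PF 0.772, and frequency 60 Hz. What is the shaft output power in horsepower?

P_in = √3·V·I·cosφ = 1.732 × 575 × 3.8 × 0.772 = 2922 W
P_out = η·P_in = 0.765 × 2922 = 2235 W
= 2235/746 = 3 HP

3 HP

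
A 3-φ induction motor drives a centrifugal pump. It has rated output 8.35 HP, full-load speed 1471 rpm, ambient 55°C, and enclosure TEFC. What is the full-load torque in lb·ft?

P_out = 8.35 × 746 = 6229 W
ω = 2π × 1471/60 = 154 rad/s
τ = P_out/ω = 6229/154 = 40.45 N·m
In lb·ft: 40.45/1.356 = 29.8 lb·ft

29.8 lb·ft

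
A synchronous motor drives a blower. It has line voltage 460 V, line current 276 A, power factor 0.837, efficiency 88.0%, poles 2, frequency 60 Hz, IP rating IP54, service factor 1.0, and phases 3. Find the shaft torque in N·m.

P_in = √3·V·I·cosφ = 1.732 × 460 × 276 × 0.837 = 184052 W
P_out = η·P_in = 0.88 × 184052 = 161966 W
n = n_s = 120×60/2 = 3600 rpm (synchronous)
ω = 2π×3600/60 = 377 rad/s
τ = P_out/ω = 161966/377 = 430 N·m

430 N·m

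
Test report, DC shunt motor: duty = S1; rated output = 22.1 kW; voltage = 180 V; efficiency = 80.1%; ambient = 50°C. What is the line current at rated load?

P_out = 22.1 kW = 22100 W
P_in = P_out / η = 22100 / 0.801 = 27591 W
I = P_in / V = 27591 / 180 = 153 A

153 A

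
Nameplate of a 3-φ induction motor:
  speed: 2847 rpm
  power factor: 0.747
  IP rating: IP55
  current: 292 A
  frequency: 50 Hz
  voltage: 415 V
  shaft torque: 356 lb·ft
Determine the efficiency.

τ = 356 lb·ft × 1.356 = 482.7 N·m
ω = 2π × 2847/60 = 298.1 rad/s; P_out = τω = 482.7 × 298.1 = 143893 W
P_in = √3·V_L·I_L·cosφ = 1.732 × 415 × 292 × 0.747 = 156783 W
η = P_out / P_in = 143893 / 156783 = 0.918 = 91.8%

91.8 %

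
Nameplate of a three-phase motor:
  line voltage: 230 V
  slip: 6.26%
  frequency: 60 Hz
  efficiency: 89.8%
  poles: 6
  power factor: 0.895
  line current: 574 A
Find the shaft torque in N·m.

1560 N·m

P_in = √3·V·I·cosφ = 1.732 × 230 × 574 × 0.895 = 204649 W
P_out = η·P_in = 0.898 × 204649 = 183775 W
n_s = 120×60/6 = 1200 rpm; n = 1200×(1−0.0626) = 1125 rpm
ω = 2π×1125/60 = 117.8 rad/s
τ = P_out/ω = 183775/117.8 = 1560 N·m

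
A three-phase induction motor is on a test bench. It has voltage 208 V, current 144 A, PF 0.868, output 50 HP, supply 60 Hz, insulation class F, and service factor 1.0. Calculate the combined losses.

P_in = √3·V·I·cosφ = 1.732×208×144×0.868 = 45029 W
P_out = 50×746 = 37300 W
Losses = P_in − P_out = 45029 − 37300 = 7729 W

7.73 kW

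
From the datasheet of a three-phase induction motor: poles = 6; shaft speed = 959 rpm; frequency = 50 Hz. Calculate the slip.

4.10 %

n_s = 120f/p = 120×50/6 = 1000 rpm
s = (n_s − n)/n_s = (1000 − 959)/1000 = 0.0410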